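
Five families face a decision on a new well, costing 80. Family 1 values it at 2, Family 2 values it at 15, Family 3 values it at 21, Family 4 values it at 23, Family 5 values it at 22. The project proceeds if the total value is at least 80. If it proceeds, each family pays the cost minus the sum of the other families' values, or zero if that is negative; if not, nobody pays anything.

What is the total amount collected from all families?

69

Total value 83 ≥ cost 80, so it is built.
Family 1: others sum to 81; max(0, 80 - 81) = 0.
Family 2: others sum to 68; max(0, 80 - 68) = 12.
Family 3: others sum to 62; max(0, 80 - 62) = 18.
Family 4: others sum to 60; max(0, 80 - 60) = 20.
Family 5: others sum to 61; max(0, 80 - 61) = 19.
Total collected = 0 + 12 + 18 + 20 + 19 = 69.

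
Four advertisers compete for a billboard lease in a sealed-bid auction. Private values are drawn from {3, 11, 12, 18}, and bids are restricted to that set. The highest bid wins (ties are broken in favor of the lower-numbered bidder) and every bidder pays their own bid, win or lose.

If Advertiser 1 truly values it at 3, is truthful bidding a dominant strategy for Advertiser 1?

Check each profile of the others' bids and compare truth against every alternative bid.
Others bid (3, 3, 3): truth gives 0, best alternative gives -8.
Others bid (3, 3, 18): truth gives -3, best alternative gives -11.
Others bid (3, 11, 18): truth gives -3, best alternative gives -11.
Others bid (3, 12, 18): truth gives -3, best alternative gives -11.
Others bid (3, 18, 3): truth gives -3, best alternative gives -11.
Others bid (3, 18, 11): truth gives -3, best alternative gives -11.
(Remaining 58 profiles checked similarly; truth is weakly best in each.)
In every case the truthful bid is at least as good as any alternative, so it is a dominant strategy.

Yes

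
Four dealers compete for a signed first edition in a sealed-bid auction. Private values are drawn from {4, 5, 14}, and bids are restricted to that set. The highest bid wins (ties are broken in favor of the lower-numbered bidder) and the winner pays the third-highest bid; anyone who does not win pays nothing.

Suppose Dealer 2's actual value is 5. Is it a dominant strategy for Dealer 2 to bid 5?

Consider the case where Dealer 1 bids 4, Dealer 3 bids 4 and Dealer 4 bids 14.
Truthful bid 5: loses, pays 0, utility 0.
Bid 14 instead: wins, pays 4, utility 5 - 4 = 1.
Since 1 > 0, bidding 14 is strictly better here, so truthful bidding is not dominant.

No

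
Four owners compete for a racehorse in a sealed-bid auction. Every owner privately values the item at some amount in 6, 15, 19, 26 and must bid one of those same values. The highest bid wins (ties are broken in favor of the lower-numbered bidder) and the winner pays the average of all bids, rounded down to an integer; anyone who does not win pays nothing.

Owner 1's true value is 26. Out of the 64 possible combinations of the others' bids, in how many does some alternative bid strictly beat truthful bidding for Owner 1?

Others bid (6, 6, 6): truth gives 15; bid 6 gives 20 > 15. Violating.
Others bid (6, 6, 15): truth gives 13; bid 15 gives 16 > 13. Violating.
Others bid (6, 6, 19): truth gives 12; bid 19 gives 14 > 12. Violating.
Others bid (6, 15, 6): truth gives 13; bid 15 gives 16 > 13. Violating.
Others bid (6, 6, 26): truth gives 10; no alternative beats it.
Others bid (6, 15, 26): truth gives 8; no alternative beats it.
(Checking all 64 profiles: 27 have a profitable deviation, 37 do not.)

27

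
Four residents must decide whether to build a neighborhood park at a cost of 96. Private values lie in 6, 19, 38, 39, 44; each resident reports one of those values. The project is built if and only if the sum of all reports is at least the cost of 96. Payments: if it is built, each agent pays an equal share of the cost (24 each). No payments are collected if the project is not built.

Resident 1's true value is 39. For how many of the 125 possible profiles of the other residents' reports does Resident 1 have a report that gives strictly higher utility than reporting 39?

Others report (6, 6, 44): truth gives 0; report 44 gives 15 > 0. Violating.
Others report (6, 44, 6): truth gives 0; report 44 gives 15 > 0. Violating.
Others report (44, 6, 6): truth gives 0; report 44 gives 15 > 0. Violating.
Others report (6, 6, 6): truth gives 0; no alternative beats it.
Others report (6, 6, 19): truth gives 0; no alternative beats it.
(Checking all 125 profiles: 3 have a profitable deviation, 122 do not.)

3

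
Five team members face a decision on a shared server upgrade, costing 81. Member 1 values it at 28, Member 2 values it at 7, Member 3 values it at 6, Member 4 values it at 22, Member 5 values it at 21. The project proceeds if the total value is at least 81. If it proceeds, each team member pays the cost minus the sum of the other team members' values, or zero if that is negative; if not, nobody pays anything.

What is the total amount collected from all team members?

69

Total value 84 ≥ cost 81, so it is built.
Member 1: others sum to 56; max(0, 81 - 56) = 25.
Member 2: others sum to 77; max(0, 81 - 77) = 4.
Member 3: others sum to 78; max(0, 81 - 78) = 3.
Member 4: others sum to 62; max(0, 81 - 62) = 19.
Member 5: others sum to 63; max(0, 81 - 63) = 18.
Total collected = 25 + 4 + 3 + 19 + 18 = 69.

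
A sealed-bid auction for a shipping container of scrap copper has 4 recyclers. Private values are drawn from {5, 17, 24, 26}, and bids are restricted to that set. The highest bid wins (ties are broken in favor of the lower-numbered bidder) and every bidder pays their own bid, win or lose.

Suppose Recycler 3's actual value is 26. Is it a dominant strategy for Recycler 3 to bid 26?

No

Consider the case where Recycler 1 bids 5, Recycler 2 bids 5 and Recycler 4 bids 5.
Truthful bid 26: wins, pays 26, utility 26 - 26 = 0.
Bid 17 instead: wins, pays 17, utility 26 - 17 = 9.
Since 9 > 0, bidding 17 is strictly better here, so truthful bidding is not dominant.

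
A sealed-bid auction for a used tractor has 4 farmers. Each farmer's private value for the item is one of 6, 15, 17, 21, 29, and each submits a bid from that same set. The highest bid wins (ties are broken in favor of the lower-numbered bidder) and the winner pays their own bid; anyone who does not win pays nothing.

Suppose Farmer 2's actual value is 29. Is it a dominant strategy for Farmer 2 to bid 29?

Consider the case where Farmer 1 bids 6, Farmer 3 bids 6 and Farmer 4 bids 6.
Truthful bid 29: wins, pays 29, utility 29 - 29 = 0.
Bid 15 instead: wins, pays 15, utility 29 - 15 = 14.
Since 14 > 0, bidding 15 is strictly better here, so truthful bidding is not dominant.

No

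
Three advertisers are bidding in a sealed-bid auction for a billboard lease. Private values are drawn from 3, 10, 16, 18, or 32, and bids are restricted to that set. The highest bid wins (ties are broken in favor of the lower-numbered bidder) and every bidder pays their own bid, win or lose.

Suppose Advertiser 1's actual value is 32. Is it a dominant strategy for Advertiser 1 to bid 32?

Consider the case where Advertiser 2 bids 3 and Advertiser 3 bids 3.
Truthful bid 32: wins, pays 32, utility 32 - 32 = 0.
Bid 3 instead: wins, pays 3, utility 32 - 3 = 29.
Since 29 > 0, bidding 3 is strictly better here, so truthful bidding is not dominant.

No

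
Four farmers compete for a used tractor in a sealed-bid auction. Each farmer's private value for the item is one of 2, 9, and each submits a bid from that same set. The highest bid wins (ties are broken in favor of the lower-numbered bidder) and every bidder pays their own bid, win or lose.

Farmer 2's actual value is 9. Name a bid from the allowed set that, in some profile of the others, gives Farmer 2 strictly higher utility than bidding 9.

Suppose Farmer 1 bids 9, Farmer 3 bids 2 and Farmer 4 bids 2.
Bid 9: loses but pays 9, utility -9.
Bid 2: loses but pays 2, utility -2.
So bidding 2 beats truth here (-2 > -9).

2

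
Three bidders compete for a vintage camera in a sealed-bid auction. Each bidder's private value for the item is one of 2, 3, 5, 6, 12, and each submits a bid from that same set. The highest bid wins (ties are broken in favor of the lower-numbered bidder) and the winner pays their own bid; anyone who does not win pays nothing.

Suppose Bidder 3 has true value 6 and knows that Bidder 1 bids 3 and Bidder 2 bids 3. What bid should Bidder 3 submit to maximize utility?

Bid 2: loses, pays 0, utility 0.
Bid 3: loses, pays 0, utility 0.
Bid 5: wins, pays 5, utility 6 - 5 = 1.
Bid 6: wins, pays 6, utility 6 - 6 = 0.
Bid 12: wins, pays 12, utility 6 - 12 = -6.
The best choice is 5 with utility 1.

5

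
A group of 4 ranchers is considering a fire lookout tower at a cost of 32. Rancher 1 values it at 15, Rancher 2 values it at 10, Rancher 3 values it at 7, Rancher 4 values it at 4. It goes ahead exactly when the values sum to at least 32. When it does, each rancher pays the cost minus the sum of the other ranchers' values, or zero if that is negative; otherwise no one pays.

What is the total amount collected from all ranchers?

20

Total value 36 ≥ cost 32, so it is built.
Rancher 1: others sum to 21; max(0, 32 - 21) = 11.
Rancher 2: others sum to 26; max(0, 32 - 26) = 6.
Rancher 3: others sum to 29; max(0, 32 - 29) = 3.
Rancher 4: others sum to 32; max(0, 32 - 32) = 0.
Total collected = 11 + 6 + 3 + 0 = 20.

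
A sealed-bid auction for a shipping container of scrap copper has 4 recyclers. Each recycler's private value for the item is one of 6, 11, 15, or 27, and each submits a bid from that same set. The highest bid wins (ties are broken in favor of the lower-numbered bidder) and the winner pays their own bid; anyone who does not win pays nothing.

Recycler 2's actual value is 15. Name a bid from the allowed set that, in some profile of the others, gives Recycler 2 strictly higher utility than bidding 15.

11

Suppose Recycler 1 bids 6, Recycler 3 bids 6 and Recycler 4 bids 6.
Bid 15: wins, pays 15, utility 15 - 15 = 0.
Bid 11: wins, pays 11, utility 15 - 11 = 4.
So bidding 11 beats truth here (4 > 0).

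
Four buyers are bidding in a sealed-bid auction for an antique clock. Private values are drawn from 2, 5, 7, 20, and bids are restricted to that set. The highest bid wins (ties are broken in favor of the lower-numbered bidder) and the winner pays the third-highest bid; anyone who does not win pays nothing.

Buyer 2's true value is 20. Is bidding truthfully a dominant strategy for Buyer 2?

Check each profile of the others' bids and compare truth against every alternative bid.
Others bid (2, 2, 20): truth gives 18, best alternative gives 0.
Others bid (2, 20, 2): truth gives 18, best alternative gives 0.
Others bid (7, 2, 2): truth gives 18, best alternative gives 0.
Others bid (2, 5, 20): truth gives 15, best alternative gives 0.
Others bid (2, 20, 5): truth gives 15, best alternative gives 0.
Others bid (5, 2, 20): truth gives 15, best alternative gives 0.
(Remaining 58 profiles checked similarly; truth is weakly best in each.)
In every case the truthful bid is at least as good as any alternative, so it is a dominant strategy.

Yes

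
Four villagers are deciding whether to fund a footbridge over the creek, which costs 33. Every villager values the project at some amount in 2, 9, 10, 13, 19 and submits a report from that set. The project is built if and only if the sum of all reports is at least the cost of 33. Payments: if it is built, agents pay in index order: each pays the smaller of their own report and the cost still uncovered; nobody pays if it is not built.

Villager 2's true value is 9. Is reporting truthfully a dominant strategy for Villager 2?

No

Consider the case where Villager 1 reports 2, Villager 3 reports 10 and Villager 4 reports 19.
Truthful report 9: project built, pays 9, utility 9 - 9 = 0.
Report 2 instead: project built, pays 2, utility 9 - 2 = 7.
Since 7 > 0, reporting 2 is strictly better here, so truthful reporting is not dominant.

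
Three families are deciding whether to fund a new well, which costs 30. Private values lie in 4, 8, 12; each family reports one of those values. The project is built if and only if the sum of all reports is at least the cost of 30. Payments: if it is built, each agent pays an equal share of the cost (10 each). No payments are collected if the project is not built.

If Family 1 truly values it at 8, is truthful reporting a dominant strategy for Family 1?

No

Consider the case where Family 2 reports 12 and Family 3 reports 12.
Truthful report 8: project built, pays 10, utility 8 - 10 = -2.
Report 4 instead: project not built, utility 0.
Since 0 > -2, reporting 4 is strictly better here, so truthful reporting is not dominant.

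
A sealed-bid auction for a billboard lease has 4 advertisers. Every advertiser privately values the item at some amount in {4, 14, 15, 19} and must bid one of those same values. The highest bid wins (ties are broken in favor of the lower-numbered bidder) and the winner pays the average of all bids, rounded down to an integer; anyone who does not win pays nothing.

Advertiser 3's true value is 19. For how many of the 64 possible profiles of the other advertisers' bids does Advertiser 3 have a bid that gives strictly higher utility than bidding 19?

12

Others bid (4, 4, 4): truth gives 12; bid 14 gives 13 > 12. Violating.
Others bid (4, 4, 14): truth gives 9; bid 14 gives 10 > 9. Violating.
Others bid (4, 4, 15): truth gives 9; bid 15 gives 10 > 9. Violating.
Others bid (4, 14, 4): truth gives 9; bid 15 gives 10 > 9. Violating.
Others bid (4, 4, 19): truth gives 8; no alternative beats it.
Others bid (4, 14, 19): truth gives 5; no alternative beats it.
(Checking all 64 profiles: 12 have a profitable deviation, 52 do not.)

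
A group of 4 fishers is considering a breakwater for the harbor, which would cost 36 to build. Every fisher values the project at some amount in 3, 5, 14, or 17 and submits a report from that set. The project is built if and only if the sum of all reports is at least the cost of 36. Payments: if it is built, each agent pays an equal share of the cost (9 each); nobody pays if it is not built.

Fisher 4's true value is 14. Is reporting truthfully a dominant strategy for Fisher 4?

No

Consider the case where Fisher 1 reports 3, Fisher 2 reports 3 and Fisher 3 reports 14.
Truthful report 14: project not built, utility 0.
Report 17 instead: project built, pays 9, utility 14 - 9 = 5.
Since 5 > 0, reporting 17 is strictly better here, so truthful reporting is not dominant.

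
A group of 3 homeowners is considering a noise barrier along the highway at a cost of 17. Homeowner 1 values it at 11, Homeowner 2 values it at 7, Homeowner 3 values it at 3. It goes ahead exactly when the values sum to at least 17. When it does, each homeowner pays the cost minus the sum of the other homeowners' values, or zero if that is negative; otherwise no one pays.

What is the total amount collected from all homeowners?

10

Total value 21 ≥ cost 17, so it is built.
Homeowner 1: others sum to 10; max(0, 17 - 10) = 7.
Homeowner 2: others sum to 14; max(0, 17 - 14) = 3.
Homeowner 3: others sum to 18; max(0, 17 - 18) = 0.
Total collected = 7 + 3 + 0 = 10.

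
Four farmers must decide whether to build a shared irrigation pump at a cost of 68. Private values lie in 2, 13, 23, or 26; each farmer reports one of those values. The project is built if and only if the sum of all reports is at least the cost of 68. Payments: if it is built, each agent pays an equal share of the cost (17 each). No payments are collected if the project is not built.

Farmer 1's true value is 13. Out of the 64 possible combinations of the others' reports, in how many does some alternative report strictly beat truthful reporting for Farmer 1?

12

Others report (13, 23, 23): truth gives -4; report 2 gives 0 > -4. Violating.
Others report (13, 23, 26): truth gives -4; report 2 gives 0 > -4. Violating.
Others report (13, 26, 23): truth gives -4; report 2 gives 0 > -4. Violating.
Others report (13, 26, 26): truth gives -4; report 2 gives 0 > -4. Violating.
Others report (2, 2, 2): truth gives 0; no alternative beats it.
Others report (2, 2, 13): truth gives 0; no alternative beats it.
(Checking all 64 profiles: 12 have a profitable deviation, 52 do not.)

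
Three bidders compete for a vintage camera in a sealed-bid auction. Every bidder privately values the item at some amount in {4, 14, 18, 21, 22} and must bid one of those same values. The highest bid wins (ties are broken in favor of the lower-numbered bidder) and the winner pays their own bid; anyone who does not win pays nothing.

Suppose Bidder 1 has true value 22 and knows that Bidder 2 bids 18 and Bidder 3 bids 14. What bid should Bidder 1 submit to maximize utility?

18

Bid 4: loses, pays 0, utility 0.
Bid 14: loses, pays 0, utility 0.
Bid 18: wins, pays 18, utility 22 - 18 = 4.
Bid 21: wins, pays 21, utility 22 - 21 = 1.
Bid 22: wins, pays 22, utility 22 - 22 = 0.
The best choice is 18 with utility 4.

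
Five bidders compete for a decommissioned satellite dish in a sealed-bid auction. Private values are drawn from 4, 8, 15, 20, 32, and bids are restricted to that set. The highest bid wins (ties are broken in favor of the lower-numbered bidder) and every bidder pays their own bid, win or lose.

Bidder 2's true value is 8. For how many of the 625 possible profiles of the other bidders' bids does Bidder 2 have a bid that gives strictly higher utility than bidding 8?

617

Others bid (4, 4, 4, 15): truth gives -8; bid 4 gives -4 > -8. Violating.
Others bid (4, 4, 4, 20): truth gives -8; bid 4 gives -4 > -8. Violating.
Others bid (4, 4, 4, 32): truth gives -8; bid 4 gives -4 > -8. Violating.
Others bid (4, 4, 8, 15): truth gives -8; bid 4 gives -4 > -8. Violating.
Others bid (4, 4, 4, 4): truth gives 0; no alternative beats it.
Others bid (4, 4, 4, 8): truth gives 0; no alternative beats it.
(Checking all 625 profiles: 617 have a profitable deviation, 8 do not.)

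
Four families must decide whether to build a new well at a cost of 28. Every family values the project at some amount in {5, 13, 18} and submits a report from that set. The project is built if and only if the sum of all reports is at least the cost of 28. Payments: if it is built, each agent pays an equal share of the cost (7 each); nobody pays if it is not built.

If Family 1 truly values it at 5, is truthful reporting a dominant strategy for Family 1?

Yes

Check each profile of the others' reports and compare truth against every alternative report.
Others report (5, 5, 5): truth gives 0, best alternative gives -2.
Others report (5, 5, 13): truth gives -2, best alternative gives -2.
Others report (5, 5, 18): truth gives -2, best alternative gives -2.
Others report (5, 13, 5): truth gives -2, best alternative gives -2.
Others report (5, 13, 13): truth gives -2, best alternative gives -2.
Others report (5, 13, 18): truth gives -2, best alternative gives -2.
(Remaining 21 profiles checked similarly; truth is weakly best in each.)
In every case the truthful report is at least as good as any alternative, so it is a dominant strategy.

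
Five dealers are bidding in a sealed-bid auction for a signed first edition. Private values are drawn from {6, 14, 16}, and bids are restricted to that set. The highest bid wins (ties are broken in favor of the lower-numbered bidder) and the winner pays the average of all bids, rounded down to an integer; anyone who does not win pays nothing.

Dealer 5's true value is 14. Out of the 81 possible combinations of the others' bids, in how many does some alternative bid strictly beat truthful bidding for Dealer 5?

Others bid (6, 6, 6, 14): truth gives 0; bid 16 gives 5 > 0. Violating.
Others bid (6, 6, 14, 6): truth gives 0; bid 16 gives 5 > 0. Violating.
Others bid (6, 6, 14, 14): truth gives 0; bid 16 gives 3 > 0. Violating.
Others bid (6, 14, 6, 6): truth gives 0; bid 16 gives 5 > 0. Violating.
Others bid (6, 6, 6, 6): truth gives 7; no alternative beats it.
Others bid (6, 6, 6, 16): truth gives 0; no alternative beats it.
(Checking all 81 profiles: 14 have a profitable deviation, 67 do not.)

14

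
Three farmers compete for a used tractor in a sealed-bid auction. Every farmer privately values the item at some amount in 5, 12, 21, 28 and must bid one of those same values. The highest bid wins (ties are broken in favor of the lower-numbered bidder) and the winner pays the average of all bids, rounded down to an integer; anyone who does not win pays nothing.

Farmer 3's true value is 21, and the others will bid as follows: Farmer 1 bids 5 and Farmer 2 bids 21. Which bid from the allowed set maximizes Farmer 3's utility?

28

Bid 5: loses, pays 0, utility 0.
Bid 12: loses, pays 0, utility 0.
Bid 21: loses, pays 0, utility 0.
Bid 28: wins, pays 18, utility 21 - 18 = 3.
The best choice is 28 with utility 3.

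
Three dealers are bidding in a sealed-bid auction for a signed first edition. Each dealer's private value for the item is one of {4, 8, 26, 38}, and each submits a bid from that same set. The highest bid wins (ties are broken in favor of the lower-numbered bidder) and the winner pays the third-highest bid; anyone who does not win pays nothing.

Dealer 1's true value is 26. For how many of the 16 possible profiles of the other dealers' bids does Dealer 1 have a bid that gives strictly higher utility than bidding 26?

4

Others bid (4, 38): truth gives 0; bid 38 gives 22 > 0. Violating.
Others bid (8, 38): truth gives 0; bid 38 gives 18 > 0. Violating.
Others bid (38, 4): truth gives 0; bid 38 gives 22 > 0. Violating.
Others bid (38, 8): truth gives 0; bid 38 gives 18 > 0. Violating.
Others bid (4, 4): truth gives 22; no alternative beats it.
Others bid (4, 8): truth gives 22; no alternative beats it.
(Checking all 16 profiles: 4 have a profitable deviation, 12 do not.)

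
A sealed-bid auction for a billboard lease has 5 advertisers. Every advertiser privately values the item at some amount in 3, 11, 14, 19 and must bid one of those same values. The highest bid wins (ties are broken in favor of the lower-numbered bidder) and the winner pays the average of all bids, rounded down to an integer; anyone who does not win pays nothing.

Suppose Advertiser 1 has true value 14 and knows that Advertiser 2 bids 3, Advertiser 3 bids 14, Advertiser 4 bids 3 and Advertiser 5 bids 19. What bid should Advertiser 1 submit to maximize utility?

19

Bid 3: loses, pays 0, utility 0.
Bid 11: loses, pays 0, utility 0.
Bid 14: loses, pays 0, utility 0.
Bid 19: wins, pays 11, utility 14 - 11 = 3.
The best choice is 19 with utility 3.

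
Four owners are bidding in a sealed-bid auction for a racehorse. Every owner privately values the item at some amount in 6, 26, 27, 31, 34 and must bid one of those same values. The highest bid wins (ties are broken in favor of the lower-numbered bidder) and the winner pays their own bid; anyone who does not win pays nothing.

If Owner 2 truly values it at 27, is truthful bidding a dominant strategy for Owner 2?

No

Consider the case where Owner 1 bids 6, Owner 3 bids 6 and Owner 4 bids 6.
Truthful bid 27: wins, pays 27, utility 27 - 27 = 0.
Bid 26 instead: wins, pays 26, utility 27 - 26 = 1.
Since 1 > 0, bidding 26 is strictly better here, so truthful bidding is not dominant.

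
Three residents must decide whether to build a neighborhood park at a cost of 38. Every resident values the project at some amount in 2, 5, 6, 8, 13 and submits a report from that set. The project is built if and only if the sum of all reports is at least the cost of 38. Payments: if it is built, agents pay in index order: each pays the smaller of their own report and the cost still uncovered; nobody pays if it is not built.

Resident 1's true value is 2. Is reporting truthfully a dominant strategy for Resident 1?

Check each profile of the others' reports and compare truth against every alternative report.
Others report (2, 2): truth gives 0, best alternative gives 0.
Others report (2, 5): truth gives 0, best alternative gives 0.
Others report (2, 6): truth gives 0, best alternative gives 0.
Others report (2, 8): truth gives 0, best alternative gives 0.
Others report (2, 13): truth gives 0, best alternative gives 0.
Others report (5, 2): truth gives 0, best alternative gives 0.
(Remaining 19 profiles checked similarly; truth is weakly best in each.)
In every case the truthful report is at least as good as any alternative, so it is a dominant strategy.

Yes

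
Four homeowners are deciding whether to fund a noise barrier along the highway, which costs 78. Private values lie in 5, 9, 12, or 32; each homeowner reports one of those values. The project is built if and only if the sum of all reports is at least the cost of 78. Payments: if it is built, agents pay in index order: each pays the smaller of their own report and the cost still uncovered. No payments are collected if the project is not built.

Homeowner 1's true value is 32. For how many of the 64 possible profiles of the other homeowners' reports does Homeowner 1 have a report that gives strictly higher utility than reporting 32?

Others report (5, 32, 32): truth gives 0; report 9 gives 23 > 0. Violating.
Others report (9, 32, 32): truth gives 0; report 5 gives 27 > 0. Violating.
Others report (12, 32, 32): truth gives 0; report 5 gives 27 > 0. Violating.
Others report (32, 5, 32): truth gives 0; report 9 gives 23 > 0. Violating.
Others report (5, 5, 5): truth gives 0; no alternative beats it.
Others report (5, 5, 9): truth gives 0; no alternative beats it.
(Checking all 64 profiles: 10 have a profitable deviation, 54 do not.)

10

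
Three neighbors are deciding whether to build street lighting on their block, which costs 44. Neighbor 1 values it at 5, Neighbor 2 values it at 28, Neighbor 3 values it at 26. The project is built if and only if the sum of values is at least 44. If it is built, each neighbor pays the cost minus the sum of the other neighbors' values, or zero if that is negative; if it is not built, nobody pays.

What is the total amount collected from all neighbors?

Total value 59 ≥ cost 44, so it is built.
Neighbor 1: others sum to 54; max(0, 44 - 54) = 0.
Neighbor 2: others sum to 31; max(0, 44 - 31) = 13.
Neighbor 3: others sum to 33; max(0, 44 - 33) = 11.
Total collected = 0 + 13 + 11 = 24.

24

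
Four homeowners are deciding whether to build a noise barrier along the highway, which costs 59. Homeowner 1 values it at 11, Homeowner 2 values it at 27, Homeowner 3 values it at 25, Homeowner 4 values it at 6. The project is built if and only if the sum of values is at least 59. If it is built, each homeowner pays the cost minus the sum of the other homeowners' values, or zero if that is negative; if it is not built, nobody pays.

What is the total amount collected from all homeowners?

Total value 69 ≥ cost 59, so it is built.
Homeowner 1: others sum to 58; max(0, 59 - 58) = 1.
Homeowner 2: others sum to 42; max(0, 59 - 42) = 17.
Homeowner 3: others sum to 44; max(0, 59 - 44) = 15.
Homeowner 4: others sum to 63; max(0, 59 - 63) = 0.
Total collected = 1 + 17 + 15 + 0 = 33.

33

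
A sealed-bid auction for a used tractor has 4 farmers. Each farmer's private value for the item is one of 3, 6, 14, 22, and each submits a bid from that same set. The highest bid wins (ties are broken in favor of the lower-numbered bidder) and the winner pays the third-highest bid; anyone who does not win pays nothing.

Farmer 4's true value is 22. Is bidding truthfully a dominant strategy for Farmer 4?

Check each profile of the others' bids and compare truth against every alternative bid.
Others bid (3, 3, 14): truth gives 19, best alternative gives 0.
Others bid (3, 14, 3): truth gives 19, best alternative gives 0.
Others bid (14, 3, 3): truth gives 19, best alternative gives 0.
Others bid (3, 6, 14): truth gives 16, best alternative gives 0.
Others bid (3, 14, 6): truth gives 16, best alternative gives 0.
Others bid (6, 3, 14): truth gives 16, best alternative gives 0.
(Remaining 58 profiles checked similarly; truth is weakly best in each.)
In every case the truthful bid is at least as good as any alternative, so it is a dominant strategy.

Yes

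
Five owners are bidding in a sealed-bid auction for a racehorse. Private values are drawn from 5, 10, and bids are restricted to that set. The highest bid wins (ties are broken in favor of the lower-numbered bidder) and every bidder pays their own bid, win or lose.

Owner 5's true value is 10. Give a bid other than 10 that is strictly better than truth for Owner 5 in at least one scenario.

5

Suppose Owner 1 bids 5, Owner 2 bids 5, Owner 3 bids 5 and Owner 4 bids 10.
Bid 10: loses but pays 10, utility -10.
Bid 5: loses but pays 5, utility -5.
So bidding 5 beats truth here (-5 > -10).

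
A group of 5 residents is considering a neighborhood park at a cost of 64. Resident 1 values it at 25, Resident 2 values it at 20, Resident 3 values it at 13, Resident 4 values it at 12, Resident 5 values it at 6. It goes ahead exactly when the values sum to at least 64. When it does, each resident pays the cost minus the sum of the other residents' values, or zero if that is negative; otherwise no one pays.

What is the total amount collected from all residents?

Total value 76 ≥ cost 64, so it is built.
Resident 1: others sum to 51; max(0, 64 - 51) = 13.
Resident 2: others sum to 56; max(0, 64 - 56) = 8.
Resident 3: others sum to 63; max(0, 64 - 63) = 1.
Resident 4: others sum to 64; max(0, 64 - 64) = 0.
Resident 5: others sum to 70; max(0, 64 - 70) = 0.
Total collected = 13 + 8 + 1 + 0 + 0 = 22.

22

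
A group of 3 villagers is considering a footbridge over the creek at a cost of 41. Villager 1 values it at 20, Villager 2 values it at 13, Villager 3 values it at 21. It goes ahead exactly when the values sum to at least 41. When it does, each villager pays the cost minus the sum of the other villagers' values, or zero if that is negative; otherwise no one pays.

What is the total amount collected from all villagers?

Total value 54 ≥ cost 41, so it is built.
Villager 1: others sum to 34; max(0, 41 - 34) = 7.
Villager 2: others sum to 41; max(0, 41 - 41) = 0.
Villager 3: others sum to 33; max(0, 41 - 33) = 8.
Total collected = 7 + 0 + 8 = 15.

15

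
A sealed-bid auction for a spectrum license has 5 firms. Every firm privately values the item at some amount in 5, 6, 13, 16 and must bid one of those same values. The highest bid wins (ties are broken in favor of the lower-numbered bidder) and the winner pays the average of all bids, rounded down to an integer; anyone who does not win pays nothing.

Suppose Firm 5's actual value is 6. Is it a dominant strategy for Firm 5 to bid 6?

Check each profile of the others' bids and compare truth against every alternative bid.
Others bid (5, 5, 5, 5): truth gives 1, best alternative gives 0.
Others bid (5, 5, 5, 6): truth gives 0, best alternative gives 0.
Others bid (5, 5, 5, 13): truth gives 0, best alternative gives 0.
Others bid (5, 5, 5, 16): truth gives 0, best alternative gives 0.
Others bid (5, 5, 6, 5): truth gives 0, best alternative gives 0.
Others bid (5, 5, 6, 6): truth gives 0, best alternative gives 0.
(Remaining 250 profiles checked similarly; truth is weakly best in each.)
In every case the truthful bid is at least as good as any alternative, so it is a dominant strategy.

Yes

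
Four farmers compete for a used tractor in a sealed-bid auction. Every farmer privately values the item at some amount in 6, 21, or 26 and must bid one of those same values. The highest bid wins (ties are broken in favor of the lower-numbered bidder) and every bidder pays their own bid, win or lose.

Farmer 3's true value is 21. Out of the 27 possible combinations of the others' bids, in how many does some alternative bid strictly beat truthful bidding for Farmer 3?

Others bid (6, 6, 26): truth gives -21; bid 26 gives -5 > -21. Violating.
Others bid (6, 21, 6): truth gives -21; bid 26 gives -5 > -21. Violating.
Others bid (6, 21, 21): truth gives -21; bid 26 gives -5 > -21. Violating.
Others bid (6, 21, 26): truth gives -21; bid 26 gives -5 > -21. Violating.
Others bid (6, 6, 6): truth gives 0; no alternative beats it.
Others bid (6, 6, 21): truth gives 0; no alternative beats it.
(Checking all 27 profiles: 25 have a profitable deviation, 2 do not.)

25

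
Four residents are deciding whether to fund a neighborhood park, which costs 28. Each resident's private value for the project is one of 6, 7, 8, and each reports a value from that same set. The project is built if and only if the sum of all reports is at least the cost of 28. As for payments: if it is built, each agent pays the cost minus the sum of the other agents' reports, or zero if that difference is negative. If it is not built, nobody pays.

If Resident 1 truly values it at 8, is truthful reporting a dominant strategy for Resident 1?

Check each profile of the others' reports and compare truth against every alternative report.
Others report (8, 8, 8): truth gives 4, best alternative gives 4.
Others report (7, 8, 8): truth gives 3, best alternative gives 3.
Others report (8, 7, 8): truth gives 3, best alternative gives 3.
Others report (8, 8, 7): truth gives 3, best alternative gives 3.
Others report (6, 8, 8): truth gives 2, best alternative gives 2.
Others report (7, 7, 8): truth gives 2, best alternative gives 2.
(Remaining 21 profiles checked similarly; truth is weakly best in each.)
In every case the truthful report is at least as good as any alternative, so it is a dominant strategy.

Yes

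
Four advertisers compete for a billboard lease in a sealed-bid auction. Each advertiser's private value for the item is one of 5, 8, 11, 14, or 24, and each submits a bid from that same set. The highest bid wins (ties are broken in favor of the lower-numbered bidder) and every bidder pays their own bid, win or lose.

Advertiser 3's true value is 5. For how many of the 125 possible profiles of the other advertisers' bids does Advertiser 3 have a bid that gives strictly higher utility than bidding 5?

2

Others bid (5, 5, 5): truth gives -5; bid 8 gives -3 > -5. Violating.
Others bid (5, 5, 8): truth gives -5; bid 8 gives -3 > -5. Violating.
Others bid (5, 5, 11): truth gives -5; no alternative beats it.
Others bid (5, 5, 14): truth gives -5; no alternative beats it.
(Checking all 125 profiles: 2 have a profitable deviation, 123 do not.)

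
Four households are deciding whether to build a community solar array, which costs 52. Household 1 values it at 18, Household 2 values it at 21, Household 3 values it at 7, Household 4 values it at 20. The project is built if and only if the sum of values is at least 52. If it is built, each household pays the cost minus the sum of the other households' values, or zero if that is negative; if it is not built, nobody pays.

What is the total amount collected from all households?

17

Total value 66 ≥ cost 52, so it is built.
Household 1: others sum to 48; max(0, 52 - 48) = 4.
Household 2: others sum to 45; max(0, 52 - 45) = 7.
Household 3: others sum to 59; max(0, 52 - 59) = 0.
Household 4: others sum to 46; max(0, 52 - 46) = 6.
Total collected = 4 + 7 + 0 + 6 = 17.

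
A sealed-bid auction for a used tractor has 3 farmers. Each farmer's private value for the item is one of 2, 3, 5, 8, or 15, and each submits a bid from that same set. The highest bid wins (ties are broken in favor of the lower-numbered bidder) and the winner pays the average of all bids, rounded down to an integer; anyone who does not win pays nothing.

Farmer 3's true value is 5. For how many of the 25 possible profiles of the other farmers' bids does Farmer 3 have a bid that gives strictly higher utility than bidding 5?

Others bid (2, 2): truth gives 2; bid 3 gives 3 > 2. Violating.
Others bid (2, 3): truth gives 2; no alternative beats it.
Others bid (2, 5): truth gives 0; no alternative beats it.
(Checking all 25 profiles: 1 has a profitable deviation, 24 do not.)

1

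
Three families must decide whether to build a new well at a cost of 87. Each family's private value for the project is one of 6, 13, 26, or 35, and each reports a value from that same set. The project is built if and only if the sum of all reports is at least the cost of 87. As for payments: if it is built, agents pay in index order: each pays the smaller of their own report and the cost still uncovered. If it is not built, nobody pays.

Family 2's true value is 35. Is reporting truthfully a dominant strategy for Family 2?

No

Consider the case where Family 1 reports 26 and Family 3 reports 35.
Truthful report 35: project built, pays 35, utility 35 - 35 = 0.
Report 26 instead: project built, pays 26, utility 35 - 26 = 9.
Since 9 > 0, reporting 26 is strictly better here, so truthful reporting is not dominant.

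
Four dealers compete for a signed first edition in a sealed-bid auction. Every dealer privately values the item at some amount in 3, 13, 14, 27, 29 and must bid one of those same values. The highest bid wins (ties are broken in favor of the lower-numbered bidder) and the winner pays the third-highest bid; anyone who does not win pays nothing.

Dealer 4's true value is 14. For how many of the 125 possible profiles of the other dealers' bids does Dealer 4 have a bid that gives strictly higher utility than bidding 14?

24

Others bid (3, 3, 14): truth gives 0; bid 27 gives 11 > 0. Violating.
Others bid (3, 3, 27): truth gives 0; bid 29 gives 11 > 0. Violating.
Others bid (3, 13, 14): truth gives 0; bid 27 gives 1 > 0. Violating.
Others bid (3, 13, 27): truth gives 0; bid 29 gives 1 > 0. Violating.
Others bid (3, 3, 3): truth gives 11; no alternative beats it.
Others bid (3, 3, 13): truth gives 11; no alternative beats it.
(Checking all 125 profiles: 24 have a profitable deviation, 101 do not.)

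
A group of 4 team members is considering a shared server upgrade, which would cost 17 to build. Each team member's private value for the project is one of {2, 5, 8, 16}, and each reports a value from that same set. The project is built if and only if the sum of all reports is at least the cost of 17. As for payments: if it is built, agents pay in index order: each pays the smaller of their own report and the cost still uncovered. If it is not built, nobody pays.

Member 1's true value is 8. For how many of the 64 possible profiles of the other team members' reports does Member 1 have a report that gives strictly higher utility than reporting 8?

Others report (2, 2, 8): truth gives 0; report 5 gives 3 > 0. Violating.
Others report (2, 2, 16): truth gives 0; report 2 gives 6 > 0. Violating.
Others report (2, 5, 5): truth gives 0; report 5 gives 3 > 0. Violating.
Others report (2, 5, 8): truth gives 0; report 2 gives 6 > 0. Violating.
Others report (2, 2, 2): truth gives 0; no alternative beats it.
Others report (2, 2, 5): truth gives 0; no alternative beats it.
(Checking all 64 profiles: 60 have a profitable deviation, 4 do not.)

60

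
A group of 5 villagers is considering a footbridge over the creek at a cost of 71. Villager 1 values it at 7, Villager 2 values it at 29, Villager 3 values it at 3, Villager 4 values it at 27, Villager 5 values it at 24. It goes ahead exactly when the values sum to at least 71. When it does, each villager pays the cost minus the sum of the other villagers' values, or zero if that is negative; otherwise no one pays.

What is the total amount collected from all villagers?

23

Total value 90 ≥ cost 71, so it is built.
Villager 1: others sum to 83; max(0, 71 - 83) = 0.
Villager 2: others sum to 61; max(0, 71 - 61) = 10.
Villager 3: others sum to 87; max(0, 71 - 87) = 0.
Villager 4: others sum to 63; max(0, 71 - 63) = 8.
Villager 5: others sum to 66; max(0, 71 - 66) = 5.
Total collected = 0 + 10 + 0 + 8 + 5 = 23.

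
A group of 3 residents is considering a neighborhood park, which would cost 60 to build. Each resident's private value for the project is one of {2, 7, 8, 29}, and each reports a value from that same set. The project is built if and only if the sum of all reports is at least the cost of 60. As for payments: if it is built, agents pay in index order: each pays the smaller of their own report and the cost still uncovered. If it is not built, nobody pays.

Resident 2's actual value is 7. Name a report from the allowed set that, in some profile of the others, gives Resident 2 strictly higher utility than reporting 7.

Suppose Resident 1 reports 29 and Resident 3 reports 29.
Report 7: project built, pays 7, utility 7 - 7 = 0.
Report 2: project built, pays 2, utility 7 - 2 = 5.
So reporting 2 beats truth here (5 > 0).

2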